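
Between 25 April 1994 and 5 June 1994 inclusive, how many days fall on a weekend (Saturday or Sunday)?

12

25 April 1994 is a Monday.
The range spans 42 days (inclusive of both endpoints).
42 = 7 × 6, so the span is exactly 6 full weeks.
Each full week contributes 2 weekend days (Sat, Sun): 6 × 2 = 12.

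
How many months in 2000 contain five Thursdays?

A month has five Thursdays exactly when Thursday falls within its first (length − 28) days.
Jan: 31 days, starts Sat → 5 of Sat, Sun, Mon
Feb: 29 days, starts Tue → 5 of Tue
Mar: 31 days, starts Wed → 5 of Wed, Thu, Fri ✓
Apr: 30 days, starts Sat → 5 of Sat, Sun
May: 31 days, starts Mon → 5 of Mon, Tue, Wed
Jun: 30 days, starts Thu → 5 of Thu, Fri ✓
Jul: 31 days, starts Sat → 5 of Sat, Sun, Mon
Aug: 31 days, starts Tue → 5 of Tue, Wed, Thu ✓
Sep: 30 days, starts Fri → 5 of Fri, Sat
Oct: 31 days, starts Sun → 5 of Sun, Mon, Tue
Nov: 30 days, starts Wed → 5 of Wed, Thu ✓
Dec: 31 days, starts Fri → 5 of Fri, Sat, Sun
Months with five Thursdays: Mar, Jun, Aug, Nov.

4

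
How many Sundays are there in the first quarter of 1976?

1 January 1976 is a Thursday.
From 1 January 1976 to 31 March 1976 is 91 days inclusive.
91 = 7 × 13, so the span is exactly 13 full weeks.
Each full week contributes one Sunday: 13 so far.

13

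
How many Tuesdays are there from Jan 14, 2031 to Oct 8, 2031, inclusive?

Jan 14, 2031 is a Tuesday.
The range spans 268 days (inclusive of both endpoints).
268 = 7 × 38 + 2, so there are 38 full weeks plus 2 extra days.
Each full week contributes one Tuesday: 38 so far.
The 2 extra days are Tuesday, Wednesday — 1 of them qualifies.
Total: 38 + 1 = 39.

39 Tuesdays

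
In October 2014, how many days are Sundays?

4

October 1, 2014 is a Wednesday.
From October 1, 2014 to October 31, 2014 is 31 days inclusive.
31 = 7 × 4 + 3, so there are 4 full weeks plus 3 extra days.
Each full week contributes one Sunday: 4 so far.
The 3 extra days are Wed, Thu, Fri — none qualify.
Total: 4 + 0 = 4.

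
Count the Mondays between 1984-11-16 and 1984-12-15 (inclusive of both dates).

4

1984-11-16 is a Friday.
From 1984-11-16 to 1984-12-15 is 30 days inclusive.
30 = 7 × 4 + 2, so there are 4 full weeks plus 2 extra days.
Each full week contributes one Monday: 4 so far.
The 2 extra days are Fri, Sat — none qualify.
Total: 4 + 0 = 4.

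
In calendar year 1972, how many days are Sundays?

1 January 1972 is a Saturday.
The range spans 366 days (inclusive of both endpoints).
366 = 7 × 52 + 2, so there are 52 full weeks plus 2 extra days.
Each full week contributes one Sunday: 52 so far.
The 2 extra days are Sat, Sun — 1 of them qualifies.
Total: 52 + 1 = 53.

53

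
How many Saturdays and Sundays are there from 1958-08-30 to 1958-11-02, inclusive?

20

1958-08-30 is a Saturday.
From 1958-08-30 to 1958-11-02 is 65 days inclusive.
65 = 7 × 9 + 2, so there are 9 full weeks plus 2 extra days.
Each full week contributes 2 weekend days (Sat, Sun): 9 × 2 = 18.
The 2 extra days are Saturday, Sunday — 2 of them qualify.
Total: 18 + 2 = 20.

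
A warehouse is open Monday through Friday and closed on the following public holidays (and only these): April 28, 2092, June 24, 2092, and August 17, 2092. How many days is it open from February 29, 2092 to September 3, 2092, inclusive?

132

February 29, 2092 is a Friday.
From February 29, 2092 to September 3, 2092 is 188 days inclusive.
188 = 7 × 26 + 6, so there are 26 full weeks plus 6 extra days.
Each full week contributes 5 weekdays (Mon–Fri): 26 × 5 = 130.
The 6 extra days are Friday, Saturday, Sunday, Monday, Tuesday, Wednesday — 4 of them qualify.
Total: 130 + 4 = 134.
Holidays: April 28, 2092 (Mon); June 24, 2092 (Tue); August 17, 2092 (Sun).
2 of the 3 holidays fall on weekdays; the rest are weekends and were already excluded.
Business days: 134 − 2 = 132.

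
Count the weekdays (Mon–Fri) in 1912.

262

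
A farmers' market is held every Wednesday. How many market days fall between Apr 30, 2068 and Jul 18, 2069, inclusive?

Apr 30, 2068 is a Monday.
The range spans 445 days (inclusive of both endpoints).
445 = 7 × 63 + 4, so there are 63 full weeks plus 4 extra days.
Each full week contributes one Wednesday: 63 so far.
The 4 extra days are Mon, Tue, Wed, Thu — 1 of them qualifies.
Total: 63 + 1 = 64.

64 Wednesdays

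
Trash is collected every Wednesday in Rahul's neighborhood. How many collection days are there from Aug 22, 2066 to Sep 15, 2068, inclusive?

108 Wednesdays

Aug 22, 2066 is a Sunday.
From Aug 22, 2066 to Sep 15, 2068 is 756 days inclusive.
756 = 7 × 108, so the span is exactly 108 full weeks.
Each full week contributes one Wednesday: 108 so far.
Total: 108.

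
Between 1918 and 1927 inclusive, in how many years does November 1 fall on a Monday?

Day of week of November 1 in each year:
1918: Fri, 1919: Sat, 1920: Mon ✓, 1921: Tue, 1922: Wed, 1923: Thu, 1924: Sat, 1925: Sun, 1926: Mon ✓, 1927: Tue
Mondays: 1920, 1926.

2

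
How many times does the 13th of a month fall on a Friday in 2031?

1

The 13th falls on a Friday when the month's 13th has weekday Fri.
Jan 13 is Mon; Feb 13 is Thu; Mar 13 is Thu; Apr 13 is Sun; May 13 is Tue; Jun 13 is Fri ✓; Jul 13 is Sun; Aug 13 is Wed; Sep 13 is Sat; Oct 13 is Mon; Nov 13 is Thu; Dec 13 is Sat.
Friday the 13ths: Jun.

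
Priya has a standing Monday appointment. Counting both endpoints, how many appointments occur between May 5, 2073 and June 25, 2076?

164 Mondays

May 5, 2073 is a Friday.
From May 5, 2073 to June 25, 2076 is 1148 days inclusive.
1148 = 7 × 164, so the span is exactly 164 full weeks.
Each full week contributes one Monday: 164 so far.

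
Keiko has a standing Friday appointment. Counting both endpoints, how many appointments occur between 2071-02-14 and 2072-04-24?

62 Fridays

2071-02-14 is a Saturday.
That's 436 days from start to end, counting both.
436 = 7 × 62 + 2, so there are 62 full weeks plus 2 extra days.
Each full week contributes one Friday: 62 so far.
The 2 extra days are Saturday, Sunday — none qualify.
Total: 62 + 0 = 62.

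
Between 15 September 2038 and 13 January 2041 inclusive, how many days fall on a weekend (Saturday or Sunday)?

15 September 2038 is a Wednesday.
That's 852 days from start to end, counting both.
852 = 7 × 121 + 5, so there are 121 full weeks plus 5 extra days.
Each full week contributes 2 weekend days (Sat, Sun): 121 × 2 = 242.
The 5 extra days are Wednesday, Thursday, Friday, Saturday, Sunday — 2 of them qualify.
Total: 242 + 2 = 244.

244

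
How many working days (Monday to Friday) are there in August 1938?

23

Aug 1, 1938 is a Monday.
That's 31 days from start to end, counting both.
31 = 7 × 4 + 3, so there are 4 full weeks plus 3 extra days.
Each full week contributes 5 weekdays (Mon–Fri): 4 × 5 = 20.
The 3 extra days are Monday, Tuesday, Wednesday — 3 of them qualify.
Total: 20 + 3 = 23.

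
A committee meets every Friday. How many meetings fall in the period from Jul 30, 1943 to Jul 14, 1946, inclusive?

155

Jul 30, 1943 is a Friday.
That's 1081 days from start to end, counting both.
1081 = 7 × 154 + 3, so there are 154 full weeks plus 3 extra days.
Each full week contributes one Friday: 154 so far.
The 3 extra days are Fri, Sat, Sun — 1 of them qualifies.
Total: 154 + 1 = 155.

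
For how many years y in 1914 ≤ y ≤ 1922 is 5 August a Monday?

1

Day of week of August 5 in each year:
1914: Wed, 1915: Thu, 1916: Sat, 1917: Sun, 1918: Mon ✓, 1919: Tue, 1920: Thu, 1921: Fri, 1922: Sat
Mondays: 1918.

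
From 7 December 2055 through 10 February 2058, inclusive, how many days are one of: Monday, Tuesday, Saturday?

7 December 2055 is a Tuesday.
That's 797 days from start to end, counting both.
797 = 7 × 113 + 6, so there are 113 full weeks plus 6 extra days.
Each full week contributes 3 days from the set (Mon, Tue, Sat): 113 × 3 = 339.
The 6 extra days are Tue, Wed, Thu, Fri, Sat, Sun — 2 of them qualify.
Total: 339 + 2 = 341.

341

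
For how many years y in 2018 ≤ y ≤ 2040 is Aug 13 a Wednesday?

Day of week of August 13 in each year:
2018: Mon, 2019: Tue, 2020: Thu, 2021: Fri, 2022: Sat, 2023: Sun, 2024: Tue, 2025: Wed ✓, 2026: Thu, 2027: Fri, 2028: Sun, 2029: Mon, 2030: Tue, 2031: Wed ✓, 2032: Fri, 2033: Sat, 2034: Sun, 2035: Mon, 2036: Wed ✓, 2037: Thu, 2038: Fri, 2039: Sat, 2040: Mon
Wednesdays: 2025, 2031, 2036.

3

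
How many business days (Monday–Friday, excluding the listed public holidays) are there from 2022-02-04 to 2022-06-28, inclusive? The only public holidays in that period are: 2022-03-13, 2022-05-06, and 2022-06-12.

102

2022-02-04 is a Friday.
From 2022-02-04 to 2022-06-28 is 145 days inclusive.
145 = 7 × 20 + 5, so there are 20 full weeks plus 5 extra days.
Each full week contributes 5 weekdays (Mon–Fri): 20 × 5 = 100.
The 5 extra days are Fri, Sat, Sun, Mon, Tue — 3 of them qualify.
Total: 100 + 3 = 103.
Holidays: 2022-03-13 (Sun); 2022-05-06 (Fri); 2022-06-12 (Sun).
1 of the 3 holidays fall on weekdays; the rest are weekends and were already excluded.
Business days: 103 − 1 = 102.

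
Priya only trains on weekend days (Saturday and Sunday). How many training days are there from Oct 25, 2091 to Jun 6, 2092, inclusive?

64

Oct 25, 2091 is a Thursday.
From Oct 25, 2091 to Jun 6, 2092 is 226 days inclusive.
226 = 7 × 32 + 2, so there are 32 full weeks plus 2 extra days.
Each full week contributes 2 weekend days (Sat, Sun): 32 × 2 = 64.
The 2 extra days are Thu, Fri — none qualify.
Total: 64 + 0 = 64.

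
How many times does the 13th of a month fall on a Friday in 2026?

3

The 13th falls on a Friday when the month's 13th has weekday Fri.
Jan 13 is Tue; Feb 13 is Fri ✓; Mar 13 is Fri ✓; Apr 13 is Mon; May 13 is Wed; Jun 13 is Sat; Jul 13 is Mon; Aug 13 is Thu; Sep 13 is Sun; Oct 13 is Tue; Nov 13 is Fri ✓; Dec 13 is Sun.
Friday the 13ths: Feb, Mar, Nov.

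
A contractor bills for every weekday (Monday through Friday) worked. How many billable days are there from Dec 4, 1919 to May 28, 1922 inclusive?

Dec 4, 1919 is a Thursday.
That's 907 days from start to end, counting both.
907 = 7 × 129 + 4, so there are 129 full weeks plus 4 extra days.
Each full week contributes 5 weekdays (Mon–Fri): 129 × 5 = 645.
The 4 extra days are Thu, Fri, Sat, Sun — 2 of them qualify.
Total: 645 + 2 = 647.

647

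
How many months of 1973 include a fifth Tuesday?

A month has five Tuesdays exactly when Tuesday falls within its first (length − 28) days.
Jan: 31 days, starts Mon → 5 of Mon, Tue, Wed ✓
Feb: 28 days, starts Thu → 5 of (none)
Mar: 31 days, starts Thu → 5 of Thu, Fri, Sat
Apr: 30 days, starts Sun → 5 of Sun, Mon
May: 31 days, starts Tue → 5 of Tue, Wed, Thu ✓
Jun: 30 days, starts Fri → 5 of Fri, Sat
Jul: 31 days, starts Sun → 5 of Sun, Mon, Tue ✓
Aug: 31 days, starts Wed → 5 of Wed, Thu, Fri
Sep: 30 days, starts Sat → 5 of Sat, Sun
Oct: 31 days, starts Mon → 5 of Mon, Tue, Wed ✓
Nov: 30 days, starts Thu → 5 of Thu, Fri
Dec: 31 days, starts Sat → 5 of Sat, Sun, Mon
Months with five Tuesdays: Jan, May, Jul, Oct.

4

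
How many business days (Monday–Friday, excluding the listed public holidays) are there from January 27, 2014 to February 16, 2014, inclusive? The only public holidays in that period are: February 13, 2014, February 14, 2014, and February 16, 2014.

13

January 27, 2014 is a Monday.
That's 21 days from start to end, counting both.
21 = 7 × 3, so the span is exactly 3 full weeks.
Each full week contributes 5 weekdays (Mon–Fri): 3 × 5 = 15.
Holidays: February 13, 2014 (Thu); February 14, 2014 (Fri); February 16, 2014 (Sun).
2 of the 3 holidays fall on weekdays; the rest are weekends and were already excluded.
Business days: 15 − 2 = 13.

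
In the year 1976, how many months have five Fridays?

5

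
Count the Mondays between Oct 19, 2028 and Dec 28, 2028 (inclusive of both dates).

Oct 19, 2028 is a Thursday.
From Oct 19, 2028 to Dec 28, 2028 is 71 days inclusive.
71 = 7 × 10 + 1, so there are 10 full weeks plus 1 extra day.
Each full week contributes one Monday: 10 so far.
The 1 extra day is Thursday — none qualify.
Total: 10 + 0 = 10.

10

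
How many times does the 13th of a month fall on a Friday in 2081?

The 13th falls on a Friday when the month's 13th has weekday Fri.
Jan 13 is Mon; Feb 13 is Thu; Mar 13 is Thu; Apr 13 is Sun; May 13 is Tue; Jun 13 is Fri ✓; Jul 13 is Sun; Aug 13 is Wed; Sep 13 is Sat; Oct 13 is Mon; Nov 13 is Thu; Dec 13 is Sat.
Friday the 13ths: Jun.

1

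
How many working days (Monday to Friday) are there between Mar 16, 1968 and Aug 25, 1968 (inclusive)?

115 weekdays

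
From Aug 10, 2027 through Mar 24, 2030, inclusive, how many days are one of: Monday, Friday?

273

Aug 10, 2027 is a Tuesday.
The range spans 958 days (inclusive of both endpoints).
958 = 7 × 136 + 6, so there are 136 full weeks plus 6 extra days.
Each full week contributes 2 days from the set (Mon, Fri): 136 × 2 = 272.
The 6 extra days are Tue, Wed, Thu, Fri, Sat, Sun — 1 of them qualifies.
Total: 272 + 1 = 273.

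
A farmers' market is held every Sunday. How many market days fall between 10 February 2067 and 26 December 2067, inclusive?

10 February 2067 is a Thursday.
The range spans 320 days (inclusive of both endpoints).
320 = 7 × 45 + 5, so there are 45 full weeks plus 5 extra days.
Each full week contributes one Sunday: 45 so far.
The 5 extra days are Thu, Fri, Sat, Sun, Mon — 1 of them qualifies.
Total: 45 + 1 = 46.

46 Sundays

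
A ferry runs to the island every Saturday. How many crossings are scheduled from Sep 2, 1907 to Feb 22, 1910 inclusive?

129 Saturdays

Sep 2, 1907 is a Monday.
The range spans 905 days (inclusive of both endpoints).
905 = 7 × 129 + 2, so there are 129 full weeks plus 2 extra days.
Each full week contributes one Saturday: 129 so far.
The 2 extra days are Mon, Tue — none qualify.
Total: 129 + 0 = 129.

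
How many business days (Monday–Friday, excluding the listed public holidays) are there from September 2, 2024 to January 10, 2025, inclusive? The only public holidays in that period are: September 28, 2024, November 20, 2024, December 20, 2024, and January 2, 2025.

September 2, 2024 is a Monday.
The range spans 131 days (inclusive of both endpoints).
131 = 7 × 18 + 5, so there are 18 full weeks plus 5 extra days.
Each full week contributes 5 weekdays (Mon–Fri): 18 × 5 = 90.
The 5 extra days are Monday, Tuesday, Wednesday, Thursday, Friday — 5 of them qualify.
Total: 90 + 5 = 95.
Holidays: September 28, 2024 (Sat); November 20, 2024 (Wed); December 20, 2024 (Fri); January 2, 2025 (Thu).
3 of the 4 holidays fall on weekdays; the rest are weekends and were already excluded.
Business days: 95 − 3 = 92.

92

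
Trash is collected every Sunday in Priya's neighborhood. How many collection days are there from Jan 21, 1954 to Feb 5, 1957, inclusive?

Jan 21, 1954 is a Thursday.
From Jan 21, 1954 to Feb 5, 1957 is 1112 days inclusive.
1112 = 7 × 158 + 6, so there are 158 full weeks plus 6 extra days.
Each full week contributes one Sunday: 158 so far.
The 6 extra days are Thu, Fri, Sat, Sun, Mon, Tue — 1 of them qualifies.
Total: 158 + 1 = 159.

159 Sundays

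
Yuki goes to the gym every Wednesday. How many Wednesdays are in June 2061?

5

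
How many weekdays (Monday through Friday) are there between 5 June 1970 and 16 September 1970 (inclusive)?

74 weekdays

5 June 1970 is a Friday.
That's 104 days from start to end, counting both.
104 = 7 × 14 + 6, so there are 14 full weeks plus 6 extra days.
Each full week contributes 5 weekdays (Mon–Fri): 14 × 5 = 70.
The 6 extra days are Fri, Sat, Sun, Mon, Tue, Wed — 4 of them qualify.
Total: 70 + 4 = 74.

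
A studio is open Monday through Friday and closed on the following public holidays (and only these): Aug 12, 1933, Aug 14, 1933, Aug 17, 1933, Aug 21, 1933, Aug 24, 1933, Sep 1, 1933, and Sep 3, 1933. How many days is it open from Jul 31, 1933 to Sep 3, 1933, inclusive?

20

Jul 31, 1933 is a Monday.
The range spans 35 days (inclusive of both endpoints).
35 = 7 × 5, so the span is exactly 5 full weeks.
Each full week contributes 5 weekdays (Mon–Fri): 5 × 5 = 25.
Holidays: Aug 12, 1933 (Sat); Aug 14, 1933 (Mon); Aug 17, 1933 (Thu); Aug 21, 1933 (Mon); Aug 24, 1933 (Thu); Sep 1, 1933 (Fri); Sep 3, 1933 (Sun).
5 of the 7 holidays fall on weekdays; the rest are weekends and were already excluded.
Business days: 25 − 5 = 20.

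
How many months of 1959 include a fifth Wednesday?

A month has five Wednesdays exactly when Wednesday falls within its first (length − 28) days.
Jan: 31 days, starts Thu → 5 of Thu, Fri, Sat
Feb: 28 days, starts Sun → 5 of (none)
Mar: 31 days, starts Sun → 5 of Sun, Mon, Tue
Apr: 30 days, starts Wed → 5 of Wed, Thu ✓
May: 31 days, starts Fri → 5 of Fri, Sat, Sun
Jun: 30 days, starts Mon → 5 of Mon, Tue
Jul: 31 days, starts Wed → 5 of Wed, Thu, Fri ✓
Aug: 31 days, starts Sat → 5 of Sat, Sun, Mon
Sep: 30 days, starts Tue → 5 of Tue, Wed ✓
Oct: 31 days, starts Thu → 5 of Thu, Fri, Sat
Nov: 30 days, starts Sun → 5 of Sun, Mon
Dec: 31 days, starts Tue → 5 of Tue, Wed, Thu ✓
Months with five Wednesdays: Apr, Jul, Sep, Dec.

4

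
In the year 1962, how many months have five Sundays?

4

A month has five Sundays exactly when Sunday falls within its first (length − 28) days.
Jan: 31 days, starts Mon → 5 of Mon, Tue, Wed
Feb: 28 days, starts Thu → 5 of (none)
Mar: 31 days, starts Thu → 5 of Thu, Fri, Sat
Apr: 30 days, starts Sun → 5 of Sun, Mon ✓
May: 31 days, starts Tue → 5 of Tue, Wed, Thu
Jun: 30 days, starts Fri → 5 of Fri, Sat
Jul: 31 days, starts Sun → 5 of Sun, Mon, Tue ✓
Aug: 31 days, starts Wed → 5 of Wed, Thu, Fri
Sep: 30 days, starts Sat → 5 of Sat, Sun ✓
Oct: 31 days, starts Mon → 5 of Mon, Tue, Wed
Nov: 30 days, starts Thu → 5 of Thu, Fri
Dec: 31 days, starts Sat → 5 of Sat, Sun, Mon ✓
Months with five Sundays: Apr, Jul, Sep, Dec.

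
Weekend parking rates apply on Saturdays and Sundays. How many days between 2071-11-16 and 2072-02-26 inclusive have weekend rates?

28

2071-11-16 is a Monday.
The range spans 103 days (inclusive of both endpoints).
103 = 7 × 14 + 5, so there are 14 full weeks plus 5 extra days.
Each full week contributes 2 weekend days (Sat, Sun): 14 × 2 = 28.
The 5 extra days are Monday, Tuesday, Wednesday, Thursday, Friday — none qualify.
Total: 28 + 0 = 28.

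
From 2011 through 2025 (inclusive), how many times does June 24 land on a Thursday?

Day of week of June 24 in each year:
2011: Fri, 2012: Sun, 2013: Mon, 2014: Tue, 2015: Wed, 2016: Fri, 2017: Sat, 2018: Sun, 2019: Mon, 2020: Wed, 2021: Thu ✓, 2022: Fri, 2023: Sat, 2024: Mon, 2025: Tue
Thursdays: 2021.

1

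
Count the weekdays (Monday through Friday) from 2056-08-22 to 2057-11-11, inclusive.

319

2056-08-22 is a Tuesday.
The range spans 447 days (inclusive of both endpoints).
447 = 7 × 63 + 6, so there are 63 full weeks plus 6 extra days.
Each full week contributes 5 weekdays (Mon–Fri): 63 × 5 = 315.
The 6 extra days are Tuesday, Wednesday, Thursday, Friday, Saturday, Sunday — 4 of them qualify.
Total: 315 + 4 = 319.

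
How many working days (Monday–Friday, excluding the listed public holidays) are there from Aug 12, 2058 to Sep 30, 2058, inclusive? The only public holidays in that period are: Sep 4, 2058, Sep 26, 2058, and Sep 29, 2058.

34

Aug 12, 2058 is a Monday.
The range spans 50 days (inclusive of both endpoints).
50 = 7 × 7 + 1, so there are 7 full weeks plus 1 extra day.
Each full week contributes 5 weekdays (Mon–Fri): 7 × 5 = 35.
The 1 extra day is Monday — 1 of them qualifies.
Total: 35 + 1 = 36.
Holidays: Sep 4, 2058 (Wed); Sep 26, 2058 (Thu); Sep 29, 2058 (Sun).
2 of the 3 holidays fall on weekdays; the rest are weekends and were already excluded.
Business days: 36 − 2 = 34.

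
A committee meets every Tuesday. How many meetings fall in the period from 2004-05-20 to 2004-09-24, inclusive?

18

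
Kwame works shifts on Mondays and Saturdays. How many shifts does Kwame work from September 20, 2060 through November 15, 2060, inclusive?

17

September 20, 2060 is a Monday.
From September 20, 2060 to November 15, 2060 is 57 days inclusive.
57 = 7 × 8 + 1, so there are 8 full weeks plus 1 extra day.
Each full week contributes 2 days from the set (Mon, Sat): 8 × 2 = 16.
The 1 extra day is Monday — 1 of them qualifies.
Total: 16 + 1 = 17.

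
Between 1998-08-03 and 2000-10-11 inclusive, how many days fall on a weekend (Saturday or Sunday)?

1998-08-03 is a Monday.
The range spans 801 days (inclusive of both endpoints).
801 = 7 × 114 + 3, so there are 114 full weeks plus 3 extra days.
Each full week contributes 2 weekend days (Sat, Sun): 114 × 2 = 228.
The 3 extra days are Monday, Tuesday, Wednesday — none qualify.
Total: 228 + 0 = 228.

228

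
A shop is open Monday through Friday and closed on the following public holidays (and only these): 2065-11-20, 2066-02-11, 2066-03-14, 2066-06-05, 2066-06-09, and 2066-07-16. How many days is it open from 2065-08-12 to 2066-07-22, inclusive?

243 business days

2065-08-12 is a Wednesday.
From 2065-08-12 to 2066-07-22 is 345 days inclusive.
345 = 7 × 49 + 2, so there are 49 full weeks plus 2 extra days.
Each full week contributes 5 weekdays (Mon–Fri): 49 × 5 = 245.
The 2 extra days are Wed, Thu — 2 of them qualify.
Total: 245 + 2 = 247.
Holidays: 2065-11-20 (Fri); 2066-02-11 (Thu); 2066-03-14 (Sun); 2066-06-05 (Sat); 2066-06-09 (Wed); 2066-07-16 (Fri).
4 of the 6 holidays fall on weekdays; the rest are weekends and were already excluded.
Business days: 247 − 4 = 243.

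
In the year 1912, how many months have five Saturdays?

4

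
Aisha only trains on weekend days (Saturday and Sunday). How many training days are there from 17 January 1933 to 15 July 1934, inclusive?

156

17 January 1933 is a Tuesday.
That's 545 days from start to end, counting both.
545 = 7 × 77 + 6, so there are 77 full weeks plus 6 extra days.
Each full week contributes 2 weekend days (Sat, Sun): 77 × 2 = 154.
The 6 extra days are Tue, Wed, Thu, Fri, Sat, Sun — 2 of them qualify.
Total: 154 + 2 = 156.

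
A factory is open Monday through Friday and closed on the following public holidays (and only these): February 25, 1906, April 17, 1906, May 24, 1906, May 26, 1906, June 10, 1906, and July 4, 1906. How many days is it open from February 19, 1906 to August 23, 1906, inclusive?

131 working days

February 19, 1906 is a Monday.
From February 19, 1906 to August 23, 1906 is 186 days inclusive.
186 = 7 × 26 + 4, so there are 26 full weeks plus 4 extra days.
Each full week contributes 5 weekdays (Mon–Fri): 26 × 5 = 130.
The 4 extra days are Monday, Tuesday, Wednesday, Thursday — 4 of them qualify.
Total: 130 + 4 = 134.
Holidays: February 25, 1906 (Sun); April 17, 1906 (Tue); May 24, 1906 (Thu); May 26, 1906 (Sat); June 10, 1906 (Sun); July 4, 1906 (Wed).
3 of the 6 holidays fall on weekdays; the rest are weekends and were already excluded.
Business days: 134 − 3 = 131.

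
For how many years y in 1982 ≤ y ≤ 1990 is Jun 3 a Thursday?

Day of week of June 3 in each year:
1982: Thu ✓, 1983: Fri, 1984: Sun, 1985: Mon, 1986: Tue, 1987: Wed, 1988: Fri, 1989: Sat, 1990: Sun
Thursdays: 1982.

1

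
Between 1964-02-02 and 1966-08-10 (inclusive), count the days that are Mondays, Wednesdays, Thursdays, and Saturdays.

1964-02-02 is a Sunday.
From 1964-02-02 to 1966-08-10 is 921 days inclusive.
921 = 7 × 131 + 4, so there are 131 full weeks plus 4 extra days.
Each full week contributes 4 days from the set (Mon, Wed, Thu, Sat): 131 × 4 = 524.
The 4 extra days are Sunday, Monday, Tuesday, Wednesday — 2 of them qualify.
Total: 524 + 2 = 526.

526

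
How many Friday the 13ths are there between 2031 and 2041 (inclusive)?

Friday-the-13ths by year:
2031: Jun
2032: Feb, Aug
2033: May
2034: Jan, Oct
2035: Apr, Jul
2036: Jun
2037: Feb, Mar, Nov
2038: Aug
2039: May
2040: Jan, Apr, Jul
2041: Sep, Dec

19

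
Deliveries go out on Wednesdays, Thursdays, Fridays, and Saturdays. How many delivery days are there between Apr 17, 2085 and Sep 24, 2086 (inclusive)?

300

Apr 17, 2085 is a Tuesday.
The range spans 526 days (inclusive of both endpoints).
526 = 7 × 75 + 1, so there are 75 full weeks plus 1 extra day.
Each full week contributes 4 days from the set (Wed, Thu, Fri, Sat): 75 × 4 = 300.
The 1 extra day is Tue — none qualify.
Total: 300 + 0 = 300.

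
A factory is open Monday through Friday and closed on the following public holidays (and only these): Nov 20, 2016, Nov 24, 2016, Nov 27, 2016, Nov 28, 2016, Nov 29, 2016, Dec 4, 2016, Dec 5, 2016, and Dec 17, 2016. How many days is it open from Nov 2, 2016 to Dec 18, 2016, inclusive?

29 working days

Nov 2, 2016 is a Wednesday.
From Nov 2, 2016 to Dec 18, 2016 is 47 days inclusive.
47 = 7 × 6 + 5, so there are 6 full weeks plus 5 extra days.
Each full week contributes 5 weekdays (Mon–Fri): 6 × 5 = 30.
The 5 extra days are Wed, Thu, Fri, Sat, Sun — 3 of them qualify.
Total: 30 + 3 = 33.
Holidays: Nov 20, 2016 (Sun); Nov 24, 2016 (Thu); Nov 27, 2016 (Sun); Nov 28, 2016 (Mon); Nov 29, 2016 (Tue); Dec 4, 2016 (Sun); Dec 5, 2016 (Mon); Dec 17, 2016 (Sat).
4 of the 8 holidays fall on weekdays; the rest are weekends and were already excluded.
Business days: 33 − 4 = 29.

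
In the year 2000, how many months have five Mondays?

A month has five Mondays exactly when Monday falls within its first (length − 28) days.
Jan: 31 days, starts Sat → 5 of Sat, Sun, Mon ✓
Feb: 29 days, starts Tue → 5 of Tue
Mar: 31 days, starts Wed → 5 of Wed, Thu, Fri
Apr: 30 days, starts Sat → 5 of Sat, Sun
May: 31 days, starts Mon → 5 of Mon, Tue, Wed ✓
Jun: 30 days, starts Thu → 5 of Thu, Fri
Jul: 31 days, starts Sat → 5 of Sat, Sun, Mon ✓
Aug: 31 days, starts Tue → 5 of Tue, Wed, Thu
Sep: 30 days, starts Fri → 5 of Fri, Sat
Oct: 31 days, starts Sun → 5 of Sun, Mon, Tue ✓
Nov: 30 days, starts Wed → 5 of Wed, Thu
Dec: 31 days, starts Fri → 5 of Fri, Sat, Sun
Months with five Mondays: Jan, May, Jul, Oct.

4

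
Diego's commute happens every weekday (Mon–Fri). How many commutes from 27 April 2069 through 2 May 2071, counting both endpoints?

27 April 2069 is a Saturday.
From 27 April 2069 to 2 May 2071 is 736 days inclusive.
736 = 7 × 105 + 1, so there are 105 full weeks plus 1 extra day.
Each full week contributes 5 weekdays (Mon–Fri): 105 × 5 = 525.
The 1 extra day is Sat — none qualify.
Total: 525 + 0 = 525.

525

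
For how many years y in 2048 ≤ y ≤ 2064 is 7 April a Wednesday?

Day of week of April 7 in each year:
2048: Tue, 2049: Wed ✓, 2050: Thu, 2051: Fri, 2052: Sun, 2053: Mon, 2054: Tue, 2055: Wed ✓, 2056: Fri, 2057: Sat, 2058: Sun, 2059: Mon, 2060: Wed ✓, 2061: Thu, 2062: Fri, 2063: Sat, 2064: Mon
Wednesdays: 2049, 2055, 2060.

3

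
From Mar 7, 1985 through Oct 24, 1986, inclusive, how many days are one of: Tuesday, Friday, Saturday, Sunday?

341

Mar 7, 1985 is a Thursday.
From Mar 7, 1985 to Oct 24, 1986 is 597 days inclusive.
597 = 7 × 85 + 2, so there are 85 full weeks plus 2 extra days.
Each full week contributes 4 days from the set (Tue, Fri, Sat, Sun): 85 × 4 = 340.
The 2 extra days are Thursday, Friday — 1 of them qualifies.
Total: 340 + 1 = 341.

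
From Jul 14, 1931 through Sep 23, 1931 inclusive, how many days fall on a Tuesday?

11 Tuesdays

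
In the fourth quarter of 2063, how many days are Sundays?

Oct 1, 2063 is a Monday.
From Oct 1, 2063 to Dec 31, 2063 is 92 days inclusive.
92 = 7 × 13 + 1, so there are 13 full weeks plus 1 extra day.
Each full week contributes one Sunday: 13 so far.
The 1 extra day is Monday — none qualify.
Total: 13 + 0 = 13.

13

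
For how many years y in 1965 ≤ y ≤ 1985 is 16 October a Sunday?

3

Day of week of October 16 in each year:
1965: Sat, 1966: Sun ✓, 1967: Mon, 1968: Wed, 1969: Thu, 1970: Fri, 1971: Sat, 1972: Mon, 1973: Tue, 1974: Wed, 1975: Thu, 1976: Sat, 1977: Sun ✓, 1978: Mon, 1979: Tue, 1980: Thu, 1981: Fri, 1982: Sat, 1983: Sun ✓, 1984: Tue, 1985: Wed
Sundays: 1966, 1977, 1983.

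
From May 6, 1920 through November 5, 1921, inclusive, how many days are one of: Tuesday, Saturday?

157

May 6, 1920 is a Thursday.
The range spans 549 days (inclusive of both endpoints).
549 = 7 × 78 + 3, so there are 78 full weeks plus 3 extra days.
Each full week contributes 2 days from the set (Tue, Sat): 78 × 2 = 156.
The 3 extra days are Thu, Fri, Sat — 1 of them qualifies.
Total: 156 + 1 = 157.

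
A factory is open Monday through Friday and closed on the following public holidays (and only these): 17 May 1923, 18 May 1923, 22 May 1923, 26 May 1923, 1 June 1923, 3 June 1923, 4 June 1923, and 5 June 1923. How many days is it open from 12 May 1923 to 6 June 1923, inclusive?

12 May 1923 is a Saturday.
From 12 May 1923 to 6 June 1923 is 26 days inclusive.
26 = 7 × 3 + 5, so there are 3 full weeks plus 5 extra days.
Each full week contributes 5 weekdays (Mon–Fri): 3 × 5 = 15.
The 5 extra days are Sat, Sun, Mon, Tue, Wed — 3 of them qualify.
Total: 15 + 3 = 18.
Holidays: 17 May 1923 (Thu); 18 May 1923 (Fri); 22 May 1923 (Tue); 26 May 1923 (Sat); 1 June 1923 (Fri); 3 June 1923 (Sun); 4 June 1923 (Mon); 5 June 1923 (Tue).
6 of the 8 holidays fall on weekdays; the rest are weekends and were already excluded.
Business days: 18 − 6 = 12.

12 working days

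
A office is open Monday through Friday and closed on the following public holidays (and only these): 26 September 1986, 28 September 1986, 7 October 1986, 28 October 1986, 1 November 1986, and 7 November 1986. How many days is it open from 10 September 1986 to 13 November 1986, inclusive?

10 September 1986 is a Wednesday.
From 10 September 1986 to 13 November 1986 is 65 days inclusive.
65 = 7 × 9 + 2, so there are 9 full weeks plus 2 extra days.
Each full week contributes 5 weekdays (Mon–Fri): 9 × 5 = 45.
The 2 extra days are Wednesday, Thursday — 2 of them qualify.
Total: 45 + 2 = 47.
Holidays: 26 September 1986 (Fri); 28 September 1986 (Sun); 7 October 1986 (Tue); 28 October 1986 (Tue); 1 November 1986 (Sat); 7 November 1986 (Fri).
4 of the 6 holidays fall on weekdays; the rest are weekends and were already excluded.
Business days: 47 − 4 = 43.

43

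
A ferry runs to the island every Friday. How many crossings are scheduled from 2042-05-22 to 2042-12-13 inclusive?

30

2042-05-22 is a Thursday.
That's 206 days from start to end, counting both.
206 = 7 × 29 + 3, so there are 29 full weeks plus 3 extra days.
Each full week contributes one Friday: 29 so far.
The 3 extra days are Thursday, Friday, Saturday — 1 of them qualifies.
Total: 29 + 1 = 30.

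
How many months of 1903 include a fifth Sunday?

A month has five Sundays exactly when Sunday falls within its first (length − 28) days.
Jan: 31 days, starts Thu → 5 of Thu, Fri, Sat
Feb: 28 days, starts Sun → 5 of (none)
Mar: 31 days, starts Sun → 5 of Sun, Mon, Tue ✓
Apr: 30 days, starts Wed → 5 of Wed, Thu
May: 31 days, starts Fri → 5 of Fri, Sat, Sun ✓
Jun: 30 days, starts Mon → 5 of Mon, Tue
Jul: 31 days, starts Wed → 5 of Wed, Thu, Fri
Aug: 31 days, starts Sat → 5 of Sat, Sun, Mon ✓
Sep: 30 days, starts Tue → 5 of Tue, Wed
Oct: 31 days, starts Thu → 5 of Thu, Fri, Sat
Nov: 30 days, starts Sun → 5 of Sun, Mon ✓
Dec: 31 days, starts Tue → 5 of Tue, Wed, Thu
Months with five Sundays: Mar, May, Aug, Nov.

4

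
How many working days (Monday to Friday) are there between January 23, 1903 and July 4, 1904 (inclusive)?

January 23, 1903 is a Friday.
The range spans 529 days (inclusive of both endpoints).
529 = 7 × 75 + 4, so there are 75 full weeks plus 4 extra days.
Each full week contributes 5 weekdays (Mon–Fri): 75 × 5 = 375.
The 4 extra days are Friday, Saturday, Sunday, Monday — 2 of them qualify.
Total: 375 + 2 = 377.

377 weekdays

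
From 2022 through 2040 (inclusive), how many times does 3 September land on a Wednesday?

Day of week of September 3 in each year:
2022: Sat, 2023: Sun, 2024: Tue, 2025: Wed ✓, 2026: Thu, 2027: Fri, 2028: Sun, 2029: Mon, 2030: Tue, 2031: Wed ✓, 2032: Fri, 2033: Sat, 2034: Sun, 2035: Mon, 2036: Wed ✓, 2037: Thu, 2038: Fri, 2039: Sat, 2040: Mon
Wednesdays: 2025, 2031, 2036.

3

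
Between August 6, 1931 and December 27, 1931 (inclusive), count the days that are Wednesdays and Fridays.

41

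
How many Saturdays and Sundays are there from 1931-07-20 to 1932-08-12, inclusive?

1931-07-20 is a Monday.
From 1931-07-20 to 1932-08-12 is 390 days inclusive.
390 = 7 × 55 + 5, so there are 55 full weeks plus 5 extra days.
Each full week contributes 2 weekend days (Sat, Sun): 55 × 2 = 110.
The 5 extra days are Monday, Tuesday, Wednesday, Thursday, Friday — none qualify.
Total: 110 + 0 = 110.

110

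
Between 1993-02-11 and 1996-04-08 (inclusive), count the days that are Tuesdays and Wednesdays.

328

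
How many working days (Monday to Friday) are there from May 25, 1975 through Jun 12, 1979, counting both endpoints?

May 25, 1975 is a Sunday.
The range spans 1480 days (inclusive of both endpoints).
1480 = 7 × 211 + 3, so there are 211 full weeks plus 3 extra days.
Each full week contributes 5 weekdays (Mon–Fri): 211 × 5 = 1055.
The 3 extra days are Sun, Mon, Tue — 2 of them qualify.
Total: 1055 + 2 = 1057.

1057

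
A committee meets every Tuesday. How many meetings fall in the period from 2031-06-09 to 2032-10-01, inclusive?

69

2031-06-09 is a Monday.
The range spans 481 days (inclusive of both endpoints).
481 = 7 × 68 + 5, so there are 68 full weeks plus 5 extra days.
Each full week contributes one Tuesday: 68 so far.
The 5 extra days are Monday, Tuesday, Wednesday, Thursday, Friday — 1 of them qualifies.
Total: 68 + 1 = 69.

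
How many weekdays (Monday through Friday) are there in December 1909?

1909-12-01 is a Wednesday.
From 1909-12-01 to 1909-12-31 is 31 days inclusive.
31 = 7 × 4 + 3, so there are 4 full weeks plus 3 extra days.
Each full week contributes 5 weekdays (Mon–Fri): 4 × 5 = 20.
The 3 extra days are Wed, Thu, Fri — 3 of them qualify.
Total: 20 + 3 = 23.

23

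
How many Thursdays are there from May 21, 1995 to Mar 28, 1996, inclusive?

45 Thursdays

May 21, 1995 is a Sunday.
The range spans 313 days (inclusive of both endpoints).
313 = 7 × 44 + 5, so there are 44 full weeks plus 5 extra days.
Each full week contributes one Thursday: 44 so far.
The 5 extra days are Sun, Mon, Tue, Wed, Thu — 1 of them qualifies.
Total: 44 + 1 = 45.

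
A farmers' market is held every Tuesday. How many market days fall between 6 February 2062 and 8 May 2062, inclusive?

13

6 February 2062 is a Monday.
The range spans 92 days (inclusive of both endpoints).
92 = 7 × 13 + 1, so there are 13 full weeks plus 1 extra day.
Each full week contributes one Tuesday: 13 so far.
The 1 extra day is Monday — none qualify.
Total: 13 + 0 = 13.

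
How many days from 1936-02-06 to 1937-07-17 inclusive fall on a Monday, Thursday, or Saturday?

1936-02-06 is a Thursday.
From 1936-02-06 to 1937-07-17 is 528 days inclusive.
528 = 7 × 75 + 3, so there are 75 full weeks plus 3 extra days.
Each full week contributes 3 days from the set (Mon, Thu, Sat): 75 × 3 = 225.
The 3 extra days are Thu, Fri, Sat — 2 of them qualify.
Total: 225 + 2 = 227.

227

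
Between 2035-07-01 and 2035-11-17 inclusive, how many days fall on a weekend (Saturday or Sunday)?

2035-07-01 is a Sunday.
That's 140 days from start to end, counting both.
140 = 7 × 20, so the span is exactly 20 full weeks.
Each full week contributes 2 weekend days (Sat, Sun): 20 × 2 = 40.
Total: 40.

40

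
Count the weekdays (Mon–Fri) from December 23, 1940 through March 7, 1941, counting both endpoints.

December 23, 1940 is a Monday.
The range spans 75 days (inclusive of both endpoints).
75 = 7 × 10 + 5, so there are 10 full weeks plus 5 extra days.
Each full week contributes 5 weekdays (Mon–Fri): 10 × 5 = 50.
The 5 extra days are Monday, Tuesday, Wednesday, Thursday, Friday — 5 of them qualify.
Total: 50 + 5 = 55.

55 weekdays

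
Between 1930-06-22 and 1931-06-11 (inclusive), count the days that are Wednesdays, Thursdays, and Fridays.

152

1930-06-22 is a Sunday.
From 1930-06-22 to 1931-06-11 is 355 days inclusive.
355 = 7 × 50 + 5, so there are 50 full weeks plus 5 extra days.
Each full week contributes 3 days from the set (Wed, Thu, Fri): 50 × 3 = 150.
The 5 extra days are Sun, Mon, Tue, Wed, Thu — 2 of them qualify.
Total: 150 + 2 = 152.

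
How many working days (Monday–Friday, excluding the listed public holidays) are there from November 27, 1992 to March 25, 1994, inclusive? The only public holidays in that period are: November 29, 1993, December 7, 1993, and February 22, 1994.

343

November 27, 1992 is a Friday.
The range spans 484 days (inclusive of both endpoints).
484 = 7 × 69 + 1, so there are 69 full weeks plus 1 extra day.
Each full week contributes 5 weekdays (Mon–Fri): 69 × 5 = 345.
The 1 extra day is Friday — 1 of them qualifies.
Total: 345 + 1 = 346.
Holidays: November 29, 1993 (Mon); December 7, 1993 (Tue); February 22, 1994 (Tue).
All 3 holidays fall on weekdays, so subtract 3.
Business days: 346 − 3 = 343.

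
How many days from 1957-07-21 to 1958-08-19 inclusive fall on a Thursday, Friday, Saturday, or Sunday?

225

1957-07-21 is a Sunday.
From 1957-07-21 to 1958-08-19 is 395 days inclusive.
395 = 7 × 56 + 3, so there are 56 full weeks plus 3 extra days.
Each full week contributes 4 days from the set (Thu, Fri, Sat, Sun): 56 × 4 = 224.
The 3 extra days are Sunday, Monday, Tuesday — 1 of them qualifies.
Total: 224 + 1 = 225.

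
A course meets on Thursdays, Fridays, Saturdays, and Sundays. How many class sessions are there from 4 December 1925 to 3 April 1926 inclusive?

70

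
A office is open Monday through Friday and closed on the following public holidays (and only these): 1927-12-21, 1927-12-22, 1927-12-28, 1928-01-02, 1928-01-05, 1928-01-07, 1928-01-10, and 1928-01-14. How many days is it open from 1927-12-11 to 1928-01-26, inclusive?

28 business days

1927-12-11 is a Sunday.
From 1927-12-11 to 1928-01-26 is 47 days inclusive.
47 = 7 × 6 + 5, so there are 6 full weeks plus 5 extra days.
Each full week contributes 5 weekdays (Mon–Fri): 6 × 5 = 30.
The 5 extra days are Sunday, Monday, Tuesday, Wednesday, Thursday — 4 of them qualify.
Total: 30 + 4 = 34.
Holidays: 1927-12-21 (Wed); 1927-12-22 (Thu); 1927-12-28 (Wed); 1928-01-02 (Mon); 1928-01-05 (Thu); 1928-01-07 (Sat); 1928-01-10 (Tue); 1928-01-14 (Sat).
6 of the 8 holidays fall on weekdays; the rest are weekends and were already excluded.
Business days: 34 − 6 = 28.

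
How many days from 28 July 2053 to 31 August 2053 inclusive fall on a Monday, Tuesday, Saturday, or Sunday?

28 July 2053 is a Monday.
The range spans 35 days (inclusive of both endpoints).
35 = 7 × 5, so the span is exactly 5 full weeks.
Each full week contributes 4 days from the set (Mon, Tue, Sat, Sun): 5 × 4 = 20.
Total: 20.

20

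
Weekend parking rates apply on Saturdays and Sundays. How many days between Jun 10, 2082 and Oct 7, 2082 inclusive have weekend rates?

34

Jun 10, 2082 is a Wednesday.
The range spans 120 days (inclusive of both endpoints).
120 = 7 × 17 + 1, so there are 17 full weeks plus 1 extra day.
Each full week contributes 2 weekend days (Sat, Sun): 17 × 2 = 34.
The 1 extra day is Wed — none qualify.
Total: 34 + 0 = 34.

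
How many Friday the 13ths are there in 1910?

The 13th falls on a Friday when the month's 13th has weekday Fri.
Jan 13 is Thu; Feb 13 is Sun; Mar 13 is Sun; Apr 13 is Wed; May 13 is Fri ✓; Jun 13 is Mon; Jul 13 is Wed; Aug 13 is Sat; Sep 13 is Tue; Oct 13 is Thu; Nov 13 is Sun; Dec 13 is Tue.
Friday the 13ths: May.

1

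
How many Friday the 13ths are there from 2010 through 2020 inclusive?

20

Friday-the-13ths by year:
2010: Aug
2011: May
2012: Jan, Apr, Jul
2013: Sep, Dec
2014: Jun
2015: Feb, Mar, Nov
2016: May
2017: Jan, Oct
2018: Apr, Jul
2019: Sep, Dec
2020: Mar, Nov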